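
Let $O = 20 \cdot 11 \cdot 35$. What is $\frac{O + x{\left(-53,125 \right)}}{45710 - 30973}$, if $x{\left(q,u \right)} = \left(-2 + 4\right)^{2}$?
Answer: $\frac{7704}{14737} \approx 0.52277$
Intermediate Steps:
$O = 7700$ ($O = 220 \cdot 35 = 7700$)
$x{\left(q,u \right)} = 4$ ($x{\left(q,u \right)} = 2^{2} = 4$)
$\frac{O + x{\left(-53,125 \right)}}{45710 - 30973} = \frac{7700 + 4}{45710 - 30973} = \frac{7704}{14737}$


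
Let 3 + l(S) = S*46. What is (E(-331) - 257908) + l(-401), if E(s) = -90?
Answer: -276447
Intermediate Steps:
l(S) = -3 + 46*S (l(S) = -3 + S*46 = -3 + 46*S)
(E(-331) - 257908) + l(-401) = (-90 - 257908) + (-3 + 46*(-401)) = -257998 + (-3 - 18446) = -257998 - 18449 = -276447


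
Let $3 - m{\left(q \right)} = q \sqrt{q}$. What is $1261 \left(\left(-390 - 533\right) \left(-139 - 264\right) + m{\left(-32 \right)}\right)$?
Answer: $469056692 + 161408 i \sqrt{2} \approx 4.6906 \cdot 10^{8} + 2.2827 \cdot 10^{5} i$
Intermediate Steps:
$m{\left(q \right)} = 3 - q^{\frac{3}{2}}$ ($m{\left(q \right)} = 3 - q \sqrt{q} = 3 - q^{\frac{3}{2}}$)
$1261 \left(\left(-390 - 533\right) \left(-139 - 264\right) + m{\left(-32 \right)}\right) = 1261 \left(\left(-390 - 533\right) \left(-139 - 264\right) + \left(3 - \left(-32\right)^{\frac{3}{2}}\right)\right) = 1261 \left(\left(-923\right) \left(-403\right) + \left(3 - - 128 i \sqrt{2}\right)\right) = 1261 \left(371969 + \left(3 + 128 i \sqrt{2}\right)\right) = 1261 \left(371972 + 128 i \sqrt{2}\right) = 469056692 + 161408 i \sqrt{2}$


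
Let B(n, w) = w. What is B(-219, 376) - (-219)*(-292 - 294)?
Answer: -127958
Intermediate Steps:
B(-219, 376) - (-219)*(-292 - 294) = 376 - (-219)*(-292 - 294) = 376 - (-219)*(-586) = 376 - 1*128334 = 376 - 128334 = -127958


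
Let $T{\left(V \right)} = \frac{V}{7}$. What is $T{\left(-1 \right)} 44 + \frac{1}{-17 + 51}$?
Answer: $- \frac{1489}{238} \approx -6.2563$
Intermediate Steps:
$T{\left(V \right)} = \frac{V}{7}$ ($T{\left(V \right)} = V \frac{1}{7} = \frac{V}{7}$)
$T{\left(-1 \right)} 44 + \frac{1}{-17 + 51} = \frac{1}{7} \left(-1\right) 44 + \frac{1}{-17 + 51} = \left(- \frac{1}{7}\right) 44 + \frac{1}{34} = - \frac{44}{7} + \frac{1}{34} = - \frac{1489}{238}$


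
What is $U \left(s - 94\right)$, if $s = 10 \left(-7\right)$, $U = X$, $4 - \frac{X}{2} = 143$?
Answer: $45592$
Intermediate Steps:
$X = -278$ ($X = 8 - 286 = -278$)
$U = -278$
$s = -70$
$U \left(s - 94\right) = - 278 \left(-70 - 94\right) = \left(-278\right) \left(-164\right) = 45592$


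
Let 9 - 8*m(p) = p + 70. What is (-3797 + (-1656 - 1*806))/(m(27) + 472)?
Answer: -6259/461 ≈ -13.577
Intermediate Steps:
m(p) = -61/8 - p/8 (m(p) = 9/8 - (p + 70)/8 = 9/8 - (70 + p)/8 = 9/8 + (-35/4 - p/8) = -61/8 - p/8)
(-3797 + (-1656 - 1*806))/(m(27) + 472) = (-3797 + (-1656 - 1*806))/((-61/8 - ⅛*27) + 472) = (-3797 + (-1656 - 806))/((-61/8 - 27/8) + 472) = (-3797 - 2462)/(-11 + 472) = -6259/461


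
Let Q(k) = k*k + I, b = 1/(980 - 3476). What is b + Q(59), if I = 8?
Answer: 8708543/2496 ≈ 3489.0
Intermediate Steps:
b = -1/2496 (b = 1/(-2496) = -1/2496 ≈ -0.00040064)
Q(k) = 8 + k² (Q(k) = k*k + 8 = k² + 8 = 8 + k²)
b + Q(59) = -1/2496 + (8 + 59²) = -1/2496 + (8 + 3481) = -1/2496 + 3489 = 8708543/2496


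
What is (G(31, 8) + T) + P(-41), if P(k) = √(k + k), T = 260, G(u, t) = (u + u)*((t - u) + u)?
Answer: 756 + I*√82 ≈ 756.0 + 9.0554*I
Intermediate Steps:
G(u, t) = 2*t*u (G(u, t) = (2*u)*t = 2*t*u)
P(k) = √2*√k (P(k) = √(2*k) = √2*√k)
(G(31, 8) + T) + P(-41) = (2*8*31 + 260) + √2*√(-41) = (496 + 260) + √2*(I*√41) = 756 + I*√82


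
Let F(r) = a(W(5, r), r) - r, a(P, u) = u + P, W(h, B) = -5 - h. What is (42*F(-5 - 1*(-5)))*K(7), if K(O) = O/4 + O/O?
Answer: -1155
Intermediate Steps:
a(P, u) = P + u
K(O) = 1 + O/4 (K(O) = O*(¼) + 1 = O/4 + 1 = 1 + O/4)
F(r) = -10 (F(r) = ((-5 - 1*5) + r) - r = ((-5 - 5) + r) - r = (-10 + r) - r = -10)
(42*F(-5 - 1*(-5)))*K(7) = (42*(-10))*(1 + (¼)*7) = -420*(1 + 7/4) = -420*11/4 = -1155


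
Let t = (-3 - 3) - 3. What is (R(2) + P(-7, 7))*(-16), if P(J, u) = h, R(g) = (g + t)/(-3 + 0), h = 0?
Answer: -112/3 ≈ -37.333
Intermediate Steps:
t = -9 (t = -6 - 3 = -9)
R(g) = 3 - g/3 (R(g) = (g - 9)/(-3 + 0) = (-9 + g)/(-3) = (-9 + g)*(-⅓) = 3 - g/3)
P(J, u) = 0
(R(2) + P(-7, 7))*(-16) = ((3 - ⅓*2) + 0)*(-16) = ((3 - ⅔) + 0)*(-16) = (7/3 + 0)*(-16) = (7/3)*(-16) = -112/3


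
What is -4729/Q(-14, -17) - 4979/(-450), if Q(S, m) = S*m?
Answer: -235762/26775 ≈ -8.8053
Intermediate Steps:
-4729/Q(-14, -17) - 4979/(-450) = -4729/((-14*(-17))) - 4979/(-450) = -4729/238 - 4979*(-1/450) = -4729*1/238 + 4979/450 = -4729/238 + 4979/450 = -235762/26775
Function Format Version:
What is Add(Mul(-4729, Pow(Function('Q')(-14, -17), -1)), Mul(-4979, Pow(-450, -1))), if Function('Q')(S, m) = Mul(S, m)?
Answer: Rational(-235762, 26775) ≈ -8.8053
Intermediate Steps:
Add(Mul(-4729, Pow(Function('Q')(-14, -17), -1)), Mul(-4979, Pow(-450, -1))) = Add(Mul(-4729, Pow(Mul(-14, -17), -1)), Mul(-4979, Pow(-450, -1))) = Add(Mul(-4729, Pow(238, -1)), Mul(-4979, Rational(-1, 450))) = Add(Mul(-4729, Rational(1, 238)), Rational(4979, 450)) = Add(Rational(-4729, 238), Rational(4979, 450)) = Rational(-235762, 26775)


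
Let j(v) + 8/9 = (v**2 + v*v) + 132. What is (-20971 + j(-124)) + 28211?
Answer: 343108/9 ≈ 38123.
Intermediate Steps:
j(v) = 1180/9 + 2*v**2 (j(v) = -8/9 + ((v**2 + v*v) + 132) = -8/9 + ((v**2 + v**2) + 132) = -8/9 + (2*v**2 + 132) = -8/9 + (132 + 2*v**2) = 1180/9 + 2*v**2)
(-20971 + j(-124)) + 28211 = (-20971 + (1180/9 + 2*(-124)**2)) + 28211 = (-20971 + (1180/9 + 2*15376)) + 28211 = (-20971 + (1180/9 + 30752)) + 28211 = (-20971 + 277948/9) + 28211 = 89209/9 + 28211 = 343108/9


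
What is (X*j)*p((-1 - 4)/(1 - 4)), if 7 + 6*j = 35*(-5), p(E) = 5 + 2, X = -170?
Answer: 108290/3 ≈ 36097.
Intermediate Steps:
p(E) = 7
j = -91/3 (j = -7/6 + (35*(-5))/6 = -7/6 + (⅙)*(-175) = -7/6 - 175/6 = -91/3 ≈ -30.333)
(X*j)*p((-1 - 4)/(1 - 4)) = -170*(-91/3)*7 = (15470/3)*7 = 108290/3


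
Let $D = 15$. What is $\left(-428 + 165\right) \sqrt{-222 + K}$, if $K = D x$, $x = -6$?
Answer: $- 526 i \sqrt{78} \approx - 4645.5 i$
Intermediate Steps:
$K = -90$ ($K = 15 \left(-6\right) = -90$)
$\left(-428 + 165\right) \sqrt{-222 + K} = \left(-428 + 165\right) \sqrt{-222 - 90} = - 263 \sqrt{-312} = - 263 \cdot 2 i \sqrt{78} = - 526 i \sqrt{78}$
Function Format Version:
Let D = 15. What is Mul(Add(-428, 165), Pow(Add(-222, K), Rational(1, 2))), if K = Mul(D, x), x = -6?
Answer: Mul(-526, I, Pow(78, Rational(1, 2))) ≈ Mul(-4645.5, I)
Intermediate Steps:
K = -90 (K = Mul(15, -6) = -90)
Mul(Add(-428, 165), Pow(Add(-222, K), Rational(1, 2))) = Mul(Add(-428, 165), Pow(Add(-222, -90), Rational(1, 2))) = Mul(-263, Pow(-312, Rational(1, 2))) = Mul(-263, Mul(2, I, Pow(78, Rational(1, 2)))) = Mul(-526, I, Pow(78, Rational(1, 2)))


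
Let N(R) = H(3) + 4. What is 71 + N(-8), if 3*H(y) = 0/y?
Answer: 75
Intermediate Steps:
H(y) = 0 (H(y) = (0/y)/3 = (⅓)*0 = 0)
N(R) = 4 (N(R) = 0 + 4 = 4)
71 + N(-8) = 71 + 4 = 75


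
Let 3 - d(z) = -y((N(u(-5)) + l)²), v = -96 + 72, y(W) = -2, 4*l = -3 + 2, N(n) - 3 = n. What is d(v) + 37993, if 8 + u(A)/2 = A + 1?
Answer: 37994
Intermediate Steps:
u(A) = -14 + 2*A (u(A) = -16 + 2*(A + 1) = -16 + 2*(1 + A) = -16 + (2 + 2*A) = -14 + 2*A)
N(n) = 3 + n
l = -¼ (l = (-3 + 2)/4 = (¼)*(-1) = -¼ ≈ -0.25000)
v = -24
d(z) = 1 (d(z) = 3 - (-1)*(-2) = 3 - 1*2 = 3 - 2 = 1)
d(v) + 37993 = 1 + 37993 = 37994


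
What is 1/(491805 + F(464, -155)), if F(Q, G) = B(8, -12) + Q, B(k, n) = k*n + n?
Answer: 1/492161 ≈ 2.0319e-6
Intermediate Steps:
B(k, n) = n + k*n
F(Q, G) = -108 + Q (F(Q, G) = -12*(1 + 8) + Q = -12*9 + Q = -108 + Q)
1/(491805 + F(464, -155)) = 1/(491805 + (-108 + 464)) = 1/(491805 + 356) = 1/492161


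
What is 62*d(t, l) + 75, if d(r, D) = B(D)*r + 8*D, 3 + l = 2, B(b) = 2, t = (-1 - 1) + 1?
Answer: -545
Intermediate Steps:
t = -1 (t = -2 + 1 = -1)
l = -1 (l = -3 + 2 = -1)
d(r, D) = 2*r + 8*D
62*d(t, l) + 75 = 62*(2*(-1) + 8*(-1)) + 75 = 62*(-2 - 8) + 75 = 62*(-10) + 75 = -620 + 75 = -545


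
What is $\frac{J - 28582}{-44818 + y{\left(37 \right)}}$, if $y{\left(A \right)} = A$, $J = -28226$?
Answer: $\frac{18936}{14927} \approx 1.2686$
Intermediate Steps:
$\frac{J - 28582}{-44818 + y{\left(37 \right)}} = \frac{-28226 - 28582}{-44818 + 37} = - \frac{56808}{-44781} = \left(-56808\right) \left(- \frac{1}{44781}\right) = \frac{18936}{14927}$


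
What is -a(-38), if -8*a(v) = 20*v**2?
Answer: 3610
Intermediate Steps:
a(v) = -5*v**2/2
-a(-38) = -(-5)*(-38)**2/2 = -(-5)*1444/2 = -1*(-3610) = 3610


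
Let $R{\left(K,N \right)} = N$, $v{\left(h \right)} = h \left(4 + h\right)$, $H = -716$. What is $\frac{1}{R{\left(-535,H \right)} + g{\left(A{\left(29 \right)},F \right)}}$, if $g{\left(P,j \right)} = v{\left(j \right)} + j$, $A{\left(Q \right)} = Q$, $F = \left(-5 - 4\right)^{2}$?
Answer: $\frac{1}{6250} \approx 0.00016$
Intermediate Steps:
$F = 81$ ($F = \left(-9\right)^{2} = 81$)
$g{\left(P,j \right)} = j + j \left(4 + j\right)$ ($g{\left(P,j \right)} = j \left(4 + j\right) + j = j + j \left(4 + j\right)$)
$\frac{1}{R{\left(-535,H \right)} + g{\left(A{\left(29 \right)},F \right)}} = \frac{1}{-716 + 81 \left(5 + 81\right)} = \frac{1}{-716 + 81 \cdot 86} = \frac{1}{-716 + 6966} = \frac{1}{6250}$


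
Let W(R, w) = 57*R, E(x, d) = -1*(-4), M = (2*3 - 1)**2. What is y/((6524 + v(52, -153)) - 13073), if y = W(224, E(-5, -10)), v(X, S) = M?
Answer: -456/233 ≈ -1.9571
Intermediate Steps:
M = 25 (M = (6 - 1)**2 = 5**2 = 25)
v(X, S) = 25
E(x, d) = 4
y = 12768 (y = 57*224 = 12768)
y/((6524 + v(52, -153)) - 13073) = 12768/((6524 + 25) - 13073) = 12768/(6549 - 13073) = 12768/(-6524) = 12768*(-1/6524) = -456/233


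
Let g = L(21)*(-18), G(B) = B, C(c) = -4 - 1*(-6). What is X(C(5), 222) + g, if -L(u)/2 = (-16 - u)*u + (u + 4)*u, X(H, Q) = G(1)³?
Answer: -9071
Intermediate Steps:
C(c) = 2 (C(c) = -4 + 6 = 2)
X(H, Q) = 1 (X(H, Q) = 1³ = 1)
L(u) = -2*u*(-16 - u) - 2*u*(4 + u) (L(u) = -2*((-16 - u)*u + (u + 4)*u) = -2*(u*(-16 - u) + (4 + u)*u) = -2*(u*(-16 - u) + u*(4 + u)) = -2*u*(-16 - u) - 2*u*(4 + u))
g = -9072 (g = (24*21)*(-18) = 504*(-18) = -9072)
X(C(5), 222) + g = 1 - 9072 = -9071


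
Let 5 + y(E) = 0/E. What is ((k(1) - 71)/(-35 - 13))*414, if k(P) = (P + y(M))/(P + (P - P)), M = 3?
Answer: 5175/8 ≈ 646.88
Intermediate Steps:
y(E) = -5 (y(E) = -5 + 0/E = -5 + 0 = -5)
k(P) = (-5 + P)/P (k(P) = (P - 5)/(P + (P - P)) = (-5 + P)/(P + 0) = (-5 + P)/P)
((k(1) - 71)/(-35 - 13))*414 = (((-5 + 1)/1 - 71)/(-35 - 13))*414 = ((1*(-4) - 71)/(-48))*414 = ((-4 - 71)*(-1/48))*414 = -75*(-1/48)*414 = (25/16)*414 = 5175/8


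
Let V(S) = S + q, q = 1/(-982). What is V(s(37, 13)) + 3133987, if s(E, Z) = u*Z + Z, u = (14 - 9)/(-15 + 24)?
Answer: 27698355821/8838 ≈ 3.1340e+6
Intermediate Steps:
q = -1/982 ≈ -0.0010183
u = 5/9 ≈ 0.55556
s(E, Z) = 14*Z/9 (s(E, Z) = 5*Z/9 + Z = 14*Z/9)
V(S) = -1/982 + S (V(S) = S - 1/982 = -1/982 + S)
V(s(37, 13)) + 3133987 = (-1/982 + (14/9)*13) + 3133987 = (-1/982 + 182/9) + 3133987 = 178715/8838 + 3133987 = 27698355821/8838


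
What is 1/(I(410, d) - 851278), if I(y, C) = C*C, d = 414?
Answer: -1/679882 ≈ -1.4708e-6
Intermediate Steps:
I(y, C) = C**2
1/(I(410, d) - 851278) = 1/(414**2 - 851278) = 1/(171396 - 851278) = 1/(-679882) = -1/679882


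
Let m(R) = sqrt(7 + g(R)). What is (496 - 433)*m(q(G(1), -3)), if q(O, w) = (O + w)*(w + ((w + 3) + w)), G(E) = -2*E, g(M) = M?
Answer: 63*sqrt(37) ≈ 383.21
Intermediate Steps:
q(O, w) = (3 + 3*w)*(O + w) (q(O, w) = (O + w)*(w + ((3 + w) + w)) = (O + w)*(w + (3 + 2*w)) = (O + w)*(3 + 3*w) = (3 + 3*w)*(O + w))
m(R) = sqrt(7 + R)
(496 - 433)*m(q(G(1), -3)) = (496 - 433)*sqrt(7 + (3*(-2*1) + 3*(-3) + 3*(-3)**2 + 3*(-2*1)*(-3))) = 63*sqrt(7 + (3*(-2) - 9 + 3*9 + 3*(-2)*(-3))) = 63*sqrt(7 + (-6 - 9 + 27 + 18)) = 63*sqrt(7 + 30) = 63*sqrt(37)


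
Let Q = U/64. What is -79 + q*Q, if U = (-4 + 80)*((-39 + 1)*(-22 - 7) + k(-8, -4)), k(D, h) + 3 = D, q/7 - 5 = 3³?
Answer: 290127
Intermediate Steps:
q = 224 (q = 35 + 7*3³ = 35 + 7*27 = 35 + 189 = 224)
k(D, h) = -3 + D
U = 82916 (U = (-4 + 80)*((-39 + 1)*(-22 - 7) + (-3 - 8)) = 76*(-38*(-29) - 11) = 76*(1102 - 11) = 76*1091 = 82916)
Q = 20729/16 (Q = 82916/64 = 82916*(1/64) = 20729/16 ≈ 1295.6)
-79 + q*Q = -79 + 224*(20729/16) = -79 + 290206 = 290127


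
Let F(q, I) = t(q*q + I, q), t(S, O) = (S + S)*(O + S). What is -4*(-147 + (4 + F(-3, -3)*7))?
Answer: -436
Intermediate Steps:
t(S, O) = 2*S*(O + S) (t(S, O) = (2*S)*(O + S) = 2*S*(O + S))
F(q, I) = 2*(I + q**2)*(I + q + q**2) (F(q, I) = 2*(q*q + I)*(q + (q*q + I)) = 2*(q**2 + I)*(q + (q**2 + I)) = 2*(I + q**2)*(q + (I + q**2)) = 2*(I + q**2)*(I + q + q**2))
-4*(-147 + (4 + F(-3, -3)*7)) = -4*(-147 + (4 + (2*(-3 + (-3)**2)*(-3 - 3 + (-3)**2))*7)) = -4*(-147 + (4 + (2*(-3 + 9)*(-3 - 3 + 9))*7)) = -4*(-147 + (4 + (2*6*3)*7)) = -4*(-147 + (4 + 36*7)) = -4*(-147 + (4 + 252)) = -4*(-147 + 256) = -4*109 = -436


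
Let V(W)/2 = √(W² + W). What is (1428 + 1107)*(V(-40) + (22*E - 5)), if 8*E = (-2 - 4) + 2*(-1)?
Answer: -68445 + 10140*√390 ≈ 1.3180e+5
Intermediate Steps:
V(W) = 2*√(W + W²) (V(W) = 2*√(W² + W) = 2*√(W + W²))
E = -1 (E = ((-2 - 4) + 2*(-1))/8 = (-6 - 2)/8 = (⅛)*(-8) = -1)
(1428 + 1107)*(V(-40) + (22*E - 5)) = (1428 + 1107)*(2*√(-40*(1 - 40)) + (22*(-1) - 5)) = 2535*(2*√(-40*(-39)) + (-22 - 5)) = 2535*(2*√1560 - 27) = 2535*(2*(2*√390) - 27) = 2535*(4*√390 - 27) = 2535*(-27 + 4*√390) = -68445 + 10140*√390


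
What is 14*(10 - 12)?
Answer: -28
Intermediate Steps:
14*(10 - 12) = 14*(-2) = -28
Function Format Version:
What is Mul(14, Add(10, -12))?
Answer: -28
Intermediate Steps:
Mul(14, Add(10, -12)) = Mul(14, -2) = -28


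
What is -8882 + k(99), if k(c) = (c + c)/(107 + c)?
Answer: -914747/103 ≈ -8881.0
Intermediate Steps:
k(c) = 2*c/(107 + c) (k(c) = (2*c)/(107 + c) = 2*c/(107 + c))
-8882 + k(99) = -8882 + 2*99/(107 + 99) = -8882 + 2*99/206 = -8882 + 2*99*(1/206) = -8882 + 99/103 = -914747/103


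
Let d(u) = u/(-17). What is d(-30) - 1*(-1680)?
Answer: 28590/17 ≈ 1681.8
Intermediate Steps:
d(u) = -u/17 (d(u) = u*(-1/17) = -u/17)
d(-30) - 1*(-1680) = -1/17*(-30) - 1*(-1680) = 30/17 + 1680 = 28590/17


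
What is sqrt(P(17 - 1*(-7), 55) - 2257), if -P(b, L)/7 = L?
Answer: I*sqrt(2642) ≈ 51.4*I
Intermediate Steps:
P(b, L) = -7*L
sqrt(P(17 - 1*(-7), 55) - 2257) = sqrt(-7*55 - 2257) = sqrt(-385 - 2257) = sqrt(-2642) = I*sqrt(2642)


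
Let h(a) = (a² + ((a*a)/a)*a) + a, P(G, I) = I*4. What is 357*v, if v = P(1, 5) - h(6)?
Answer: -20706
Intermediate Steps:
P(G, I) = 4*I
h(a) = a + 2*a² (h(a) = (a² + (a²/a)*a) + a = (a² + a*a) + a = (a² + a²) + a = 2*a² + a = a + 2*a²)
v = -58 (v = 4*5 - 6*(1 + 2*6) = 20 - 6*(1 + 12) = 20 - 6*13 = 20 - 1*78 = 20 - 78 = -58)
357*v = 357*(-58) = -20706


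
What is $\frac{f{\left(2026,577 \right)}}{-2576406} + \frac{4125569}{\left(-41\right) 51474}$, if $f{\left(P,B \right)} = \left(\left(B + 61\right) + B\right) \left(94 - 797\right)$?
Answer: $- \frac{735543673007}{453111235017} \approx -1.6233$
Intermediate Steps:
$f{\left(P,B \right)} = -42883 - 1406 B$ ($f{\left(P,B \right)} = \left(\left(61 + B\right) + B\right) \left(-703\right) = \left(61 + 2 B\right) \left(-703\right) = -42883 - 1406 B$)
$\frac{f{\left(2026,577 \right)}}{-2576406} + \frac{4125569}{\left(-41\right) 51474} = \frac{-42883 - 811262}{-2576406} + \frac{4125569}{\left(-41\right) 51474} = \left(-42883 - 811262\right) \left(- \frac{1}{2576406}\right) + \frac{4125569}{-2110434} = \left(-854145\right) \left(- \frac{1}{2576406}\right) + 4125569 \left(- \frac{1}{2110434}\right) = \frac{284715}{858802} - \frac{4125569}{2110434} = - \frac{735543673007}{453111235017}$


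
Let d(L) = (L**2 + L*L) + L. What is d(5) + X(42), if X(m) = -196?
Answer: -141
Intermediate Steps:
d(L) = L + 2*L**2 (d(L) = (L**2 + L**2) + L = 2*L**2 + L = L + 2*L**2)
d(5) + X(42) = 5*(1 + 2*5) - 196 = 5*(1 + 10) - 196 = 5*11 - 196 = 55 - 196 = -141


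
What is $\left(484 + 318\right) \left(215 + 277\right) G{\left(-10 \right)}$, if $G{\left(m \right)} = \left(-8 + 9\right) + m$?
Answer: $-3551256$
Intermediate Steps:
$G{\left(m \right)} = 1 + m$
$\left(484 + 318\right) \left(215 + 277\right) G{\left(-10 \right)} = \left(484 + 318\right) \left(215 + 277\right) \left(1 - 10\right) = 802 \cdot 492 \left(-9\right) = 394584 \left(-9\right) = -3551256$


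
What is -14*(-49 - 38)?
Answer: 1218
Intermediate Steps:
-14*(-49 - 38) = -14*(-87) = 1218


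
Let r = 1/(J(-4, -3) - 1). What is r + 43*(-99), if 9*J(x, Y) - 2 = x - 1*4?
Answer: -21288/5 ≈ -4257.6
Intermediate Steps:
J(x, Y) = -2/9 + x/9 (J(x, Y) = 2/9 + (x - 1*4)/9 = 2/9 + (x - 4)/9 = 2/9 + (-4 + x)/9 = 2/9 + (-4/9 + x/9) = -2/9 + x/9)
r = -⅗ (r = 1/((-2/9 + (⅑)*(-4)) - 1) = 1/((-2/9 - 4/9) - 1) = 1/(-⅔ - 1) = 1/(-5/3) = -⅗ ≈ -0.60000)
r + 43*(-99) = -⅗ + 43*(-99) = -⅗ - 4257 = -21288/5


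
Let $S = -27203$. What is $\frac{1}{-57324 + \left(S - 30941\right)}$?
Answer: $- \frac{1}{115468} \approx -8.6604 \cdot 10^{-6}$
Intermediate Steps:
$\frac{1}{-57324 + \left(S - 30941\right)} = \frac{1}{-57324 - 58144} = \frac{1}{-115468} = - \frac{1}{115468}$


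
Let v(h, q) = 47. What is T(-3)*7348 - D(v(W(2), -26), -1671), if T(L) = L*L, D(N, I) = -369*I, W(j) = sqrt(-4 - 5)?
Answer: -550467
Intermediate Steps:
W(j) = 3*I (W(j) = sqrt(-9) = 3*I)
T(L) = L**2
T(-3)*7348 - D(v(W(2), -26), -1671) = (-3)**2*7348 - (-369)*(-1671) = 9*7348 - 1*616599 = 66132 - 616599 = -550467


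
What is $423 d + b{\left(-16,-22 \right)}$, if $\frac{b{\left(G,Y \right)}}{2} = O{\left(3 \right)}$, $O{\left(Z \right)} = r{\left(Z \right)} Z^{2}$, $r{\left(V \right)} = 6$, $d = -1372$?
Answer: $-580248$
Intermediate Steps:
$O{\left(Z \right)} = 6 Z^{2}$
$b{\left(G,Y \right)} = 108$ ($b{\left(G,Y \right)} = 2 \cdot 6 \cdot 3^{2} = 2 \cdot 6 \cdot 9 = 2 \cdot 54 = 108$)
$423 d + b{\left(-16,-22 \right)} = 423 \left(-1372\right) + 108 = -580356 + 108 = -580248$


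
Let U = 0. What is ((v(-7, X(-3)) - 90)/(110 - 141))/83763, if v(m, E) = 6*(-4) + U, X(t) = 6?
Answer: 38/865551 ≈ 4.3903e-5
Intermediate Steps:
v(m, E) = -24 (v(m, E) = 6*(-4) + 0 = -24 + 0 = -24)
((v(-7, X(-3)) - 90)/(110 - 141))/83763 = ((-24 - 90)/(110 - 141))/83763 = (-114/(-31))*(1/83763) = -1/31*(-114)*(1/83763) = (114/31)*(1/83763) = 38/865551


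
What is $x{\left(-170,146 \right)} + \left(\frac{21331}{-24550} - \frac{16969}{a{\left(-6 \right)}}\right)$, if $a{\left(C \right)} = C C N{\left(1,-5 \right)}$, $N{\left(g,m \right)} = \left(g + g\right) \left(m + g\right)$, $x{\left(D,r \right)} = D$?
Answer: $- \frac{395761189}{3535200} \approx -111.95$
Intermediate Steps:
$N{\left(g,m \right)} = 2 g \left(g + m\right)$
$a{\left(C \right)} = - 8 C^{2}$ ($a{\left(C \right)} = C C 2 \cdot 1 \left(1 - 5\right) = C^{2} \cdot 2 \cdot 1 \left(-4\right) = C^{2} \left(-8\right) = - 8 C^{2}$)
$x{\left(-170,146 \right)} + \left(\frac{21331}{-24550} - \frac{16969}{a{\left(-6 \right)}}\right) = -170 + \left(\frac{21331}{-24550} - \frac{16969}{\left(-8\right) \left(-6\right)^{2}}\right) = -170 - \left(\frac{21331}{24550} + \frac{16969}{\left(-8\right) 36}\right) = -170 - \left(\frac{21331}{24550} + \frac{16969}{-288}\right) = -170 - - \frac{205222811}{3535200} = -170 + \left(- \frac{21331}{24550} + \frac{16969}{288}\right) = -170 + \frac{205222811}{3535200} = - \frac{395761189}{3535200}$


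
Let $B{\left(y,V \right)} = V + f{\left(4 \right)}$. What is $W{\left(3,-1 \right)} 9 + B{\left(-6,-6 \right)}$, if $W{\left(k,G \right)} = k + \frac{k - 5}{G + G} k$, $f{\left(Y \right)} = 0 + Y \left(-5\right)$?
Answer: $28$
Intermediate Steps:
$f{\left(Y \right)} = - 5 Y$ ($f{\left(Y \right)} = 0 - 5 Y = - 5 Y$)
$B{\left(y,V \right)} = -20 + V$ ($B{\left(y,V \right)} = V - 20 = -20 + V$)
$W{\left(k,G \right)} = k + \frac{k \left(-5 + k\right)}{2 G}$ ($W{\left(k,G \right)} = k + \frac{-5 + k}{2 G} k = k + \frac{k \left(-5 + k\right)}{2 G}$)
$W{\left(3,-1 \right)} 9 + B{\left(-6,-6 \right)} = \frac{1}{2} \cdot 3 \frac{1}{-1} \left(-5 + 3 + 2 \left(-1\right)\right) 9 - 26 = \frac{1}{2} \cdot 3 \left(-1\right) \left(-5 + 3 - 2\right) 9 - 26 = \frac{1}{2} \cdot 3 \left(-1\right) \left(-4\right) 9 - 26 = 6 \cdot 9 - 26 = 54 - 26 = 28$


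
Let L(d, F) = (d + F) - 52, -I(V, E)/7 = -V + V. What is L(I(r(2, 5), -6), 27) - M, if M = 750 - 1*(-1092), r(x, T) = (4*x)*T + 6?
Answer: -1867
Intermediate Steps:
r(x, T) = 6 + 4*T*x (r(x, T) = 4*T*x + 6 = 6 + 4*T*x)
I(V, E) = 0 (I(V, E) = -7*(-V + V) = -7*0 = 0)
M = 1842 (M = 750 + 1092 = 1842)
L(d, F) = -52 + F + d (L(d, F) = (F + d) - 52 = -52 + F + d)
L(I(r(2, 5), -6), 27) - M = (-52 + 27 + 0) - 1*1842 = -25 - 1842 = -1867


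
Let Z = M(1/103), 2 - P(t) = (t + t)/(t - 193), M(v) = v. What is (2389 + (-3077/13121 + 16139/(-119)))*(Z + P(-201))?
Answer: 10089785264772/4526049587 ≈ 2229.3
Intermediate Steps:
P(t) = 2 - 2*t/(-193 + t) (P(t) = 2 - (t + t)/(t - 193) = 2 - 2*t/(-193 + t))
Z = 1/103 ≈ 0.0097087
(2389 + (-3077/13121 + 16139/(-119)))*(Z + P(-201)) = (2389 + (-3077/13121 + 16139/(-119)))*(1/103 - 386/(-193 - 201)) = (2389 + (-3077*1/13121 + 16139*(-1/119)))*(1/103 - 386/(-394)) = (2389 + (-3077/13121 - 16139/119))*(1/103 - 386*(-1/394)) = (2389 - 212125982/1561399)*(1/103 + 193/197) = (3518056229/1561399)*(20076/20291) = 10089785264772/4526049587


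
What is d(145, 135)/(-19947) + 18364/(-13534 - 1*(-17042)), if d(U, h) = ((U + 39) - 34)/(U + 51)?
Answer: 2991482857/571454954 ≈ 5.2349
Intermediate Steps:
d(U, h) = (5 + U)/(51 + U) (d(U, h) = ((39 + U) - 34)/(51 + U) = (5 + U)/(51 + U))
d(145, 135)/(-19947) + 18364/(-13534 - 1*(-17042)) = ((5 + 145)/(51 + 145))/(-19947) + 18364/(-13534 - 1*(-17042)) = (150/196)*(-1/19947) + 18364/(-13534 + 17042) = ((1/196)*150)*(-1/19947) + 18364/3508 = (75/98)*(-1/19947) + 18364*(1/3508) = -25/651602 + 4591/877 = 2991482857/571454954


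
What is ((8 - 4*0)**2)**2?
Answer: 4096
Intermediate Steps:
((8 - 4*0)**2)**2 = ((8 + 0)**2)**2 = (8**2)**2 = 64**2 = 4096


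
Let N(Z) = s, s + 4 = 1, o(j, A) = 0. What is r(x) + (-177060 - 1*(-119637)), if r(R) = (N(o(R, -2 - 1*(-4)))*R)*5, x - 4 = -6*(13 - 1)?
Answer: -56403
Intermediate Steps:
s = -3 (s = -4 + 1 = -3)
N(Z) = -3
x = -68 (x = 4 - 6*(13 - 1) = 4 - 6*12 = 4 - 72 = -68)
r(R) = -15*R (r(R) = -3*R*5 = -15*R)
r(x) + (-177060 - 1*(-119637)) = -15*(-68) + (-177060 - 1*(-119637)) = 1020 + (-177060 + 119637) = 1020 - 57423 = -56403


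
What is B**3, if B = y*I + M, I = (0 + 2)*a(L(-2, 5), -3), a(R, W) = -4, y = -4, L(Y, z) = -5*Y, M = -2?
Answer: 27000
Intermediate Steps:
I = -8 (I = (0 + 2)*(-4) = 2*(-4) = -8)
B = 30 (B = -4*(-8) - 2 = 32 - 2 = 30)
B**3 = 30**3 = 27000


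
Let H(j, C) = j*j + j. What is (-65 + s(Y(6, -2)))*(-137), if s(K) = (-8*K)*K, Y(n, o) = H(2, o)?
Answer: 48361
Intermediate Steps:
H(j, C) = j + j² (H(j, C) = j² + j = j + j²)
Y(n, o) = 6 (Y(n, o) = 2*(1 + 2) = 2*3 = 6)
s(K) = -8*K²
(-65 + s(Y(6, -2)))*(-137) = (-65 - 8*6²)*(-137) = (-65 - 8*36)*(-137) = (-65 - 288)*(-137) = -353*(-137) = 48361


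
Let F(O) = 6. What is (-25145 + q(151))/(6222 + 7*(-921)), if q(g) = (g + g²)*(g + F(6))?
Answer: -397591/25 ≈ -15904.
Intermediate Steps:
q(g) = (6 + g)*(g + g²) (q(g) = (g + g²)*(g + 6) = (g + g²)*(6 + g) = (6 + g)*(g + g²))
(-25145 + q(151))/(6222 + 7*(-921)) = (-25145 + 151*(6 + 151² + 7*151))/(6222 + 7*(-921)) = (-25145 + 151*(6 + 22801 + 1057))/(6222 - 6447) = (-25145 + 151*23864)/(-225) = (-25145 + 3603464)*(-1/225) = 3578319*(-1/225) = -397591/25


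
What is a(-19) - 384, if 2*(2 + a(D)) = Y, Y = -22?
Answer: -397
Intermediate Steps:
a(D) = -13 (a(D) = -2 + (½)*(-22) = -2 - 11 = -13)
a(-19) - 384 = -13 - 384 = -397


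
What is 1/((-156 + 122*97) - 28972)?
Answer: -1/17294 ≈ -5.7823e-5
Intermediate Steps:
1/((-156 + 122*97) - 28972) = 1/((-156 + 11834) - 28972) = 1/(11678 - 28972) = 1/(-17294) = -1/17294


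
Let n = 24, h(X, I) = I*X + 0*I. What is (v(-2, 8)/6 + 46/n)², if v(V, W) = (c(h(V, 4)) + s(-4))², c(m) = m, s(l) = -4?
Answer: 96721/144 ≈ 671.67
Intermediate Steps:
h(X, I) = I*X (h(X, I) = I*X + 0 = I*X)
v(V, W) = (-4 + 4*V)² (v(V, W) = (4*V - 4)² = (-4 + 4*V)²)
(v(-2, 8)/6 + 46/n)² = ((16*(-1 - 2)²)/6 + 46/24)² = ((16*(-3)²)*(⅙) + 46*(1/24))² = ((16*9)*(⅙) + 23/12)² = (144*(⅙) + 23/12)² = (24 + 23/12)² = (311/12)² = 96721/144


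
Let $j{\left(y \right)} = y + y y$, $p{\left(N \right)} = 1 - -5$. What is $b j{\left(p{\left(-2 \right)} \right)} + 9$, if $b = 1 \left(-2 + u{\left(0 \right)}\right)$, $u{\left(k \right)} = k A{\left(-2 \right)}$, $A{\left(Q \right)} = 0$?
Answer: $-75$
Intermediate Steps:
$p{\left(N \right)} = 6$ ($p{\left(N \right)} = 1 + 5 = 6$)
$u{\left(k \right)} = 0$ ($u{\left(k \right)} = k 0 = 0$)
$j{\left(y \right)} = y + y^{2}$
$b = -2$ ($b = 1 \left(-2 + 0\right) = 1 \left(-2\right) = -2$)
$b j{\left(p{\left(-2 \right)} \right)} + 9 = - 2 \cdot 6 \left(1 + 6\right) + 9 = - 2 \cdot 6 \cdot 7 + 9 = \left(-2\right) 42 + 9 = -84 + 9 = -75$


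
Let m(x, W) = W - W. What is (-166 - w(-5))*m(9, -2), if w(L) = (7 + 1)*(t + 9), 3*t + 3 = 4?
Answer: 0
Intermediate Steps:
t = ⅓ (t = -1 + (⅓)*4 = -1 + 4/3 = ⅓ ≈ 0.33333)
m(x, W) = 0
w(L) = 224/3 (w(L) = (7 + 1)*(⅓ + 9) = 8*(28/3) = 224/3)
(-166 - w(-5))*m(9, -2) = (-166 - 1*224/3)*0 = (-166 - 224/3)*0 = -722/3*0 = 0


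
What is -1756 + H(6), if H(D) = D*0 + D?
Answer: -1750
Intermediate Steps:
H(D) = D (H(D) = 0 + D = D)
-1756 + H(6) = -1756 + 6 = -1750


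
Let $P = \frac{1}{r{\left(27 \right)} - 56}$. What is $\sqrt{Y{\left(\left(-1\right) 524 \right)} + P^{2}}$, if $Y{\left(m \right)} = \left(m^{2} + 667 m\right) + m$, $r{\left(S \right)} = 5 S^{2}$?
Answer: $\frac{5 i \sqrt{38877710999}}{3589} \approx 274.69 i$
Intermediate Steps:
$P = \frac{1}{3589}$ ($P = \frac{1}{5 \cdot 27^{2} - 56} = \frac{1}{5 \cdot 729 - 56} = \frac{1}{3645 - 56} = \frac{1}{3589} \approx 0.00027863$)
$Y{\left(m \right)} = m^{2} + 668 m$
$\sqrt{Y{\left(\left(-1\right) 524 \right)} + P^{2}} = \sqrt{\left(-1\right) 524 \left(668 - 524\right) + \left(\frac{1}{3589}\right)^{2}} = \sqrt{- 524 \left(668 - 524\right) + \frac{1}{12880921}} = \sqrt{\left(-524\right) 144 + \frac{1}{12880921}} = \sqrt{-75456 + \frac{1}{12880921}} = \sqrt{- \frac{971942774975}{12880921}} = \frac{5 i \sqrt{38877710999}}{3589}$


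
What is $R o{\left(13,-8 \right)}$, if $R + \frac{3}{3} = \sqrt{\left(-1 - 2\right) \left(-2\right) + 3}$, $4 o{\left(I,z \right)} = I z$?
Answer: $-52$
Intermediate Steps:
$o{\left(I,z \right)} = \frac{I z}{4}$
$R = 2$ ($R = -1 + \sqrt{\left(-1 - 2\right) \left(-2\right) + 3} = -1 + \sqrt{\left(-3\right) \left(-2\right) + 3} = -1 + \sqrt{6 + 3} = -1 + \sqrt{9} = -1 + 3 = 2$)
$R o{\left(13,-8 \right)} = 2 \cdot \frac{1}{4} \cdot 13 \left(-8\right) = 2 \left(-26\right) = -52$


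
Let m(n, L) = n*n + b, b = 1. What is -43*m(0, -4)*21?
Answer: -903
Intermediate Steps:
m(n, L) = 1 + n**2 (m(n, L) = n*n + 1 = n**2 + 1 = 1 + n**2)
-43*m(0, -4)*21 = -43*(1 + 0**2)*21 = -43*(1 + 0)*21 = -43*1*21 = -43*21 = -903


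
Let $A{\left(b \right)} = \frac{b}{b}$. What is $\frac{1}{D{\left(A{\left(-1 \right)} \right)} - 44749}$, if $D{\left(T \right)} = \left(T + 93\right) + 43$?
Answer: $- \frac{1}{44612} \approx -2.2415 \cdot 10^{-5}$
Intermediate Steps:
$A{\left(b \right)} = 1$
$D{\left(T \right)} = 136 + T$ ($D{\left(T \right)} = \left(93 + T\right) + 43 = 136 + T$)
$\frac{1}{D{\left(A{\left(-1 \right)} \right)} - 44749} = \frac{1}{\left(136 + 1\right) - 44749} = \frac{1}{137 - 44749} = \frac{1}{-44612} = - \frac{1}{44612}$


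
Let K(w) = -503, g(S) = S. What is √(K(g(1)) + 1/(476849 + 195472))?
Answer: I*√227363809429302/672321 ≈ 22.428*I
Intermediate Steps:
√(K(g(1)) + 1/(476849 + 195472)) = √(-503 + 1/(476849 + 195472)) = √(-503 + 1/672321) = √(-338177462/672321) = I*√227363809429302/672321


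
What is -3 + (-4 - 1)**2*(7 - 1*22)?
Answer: -378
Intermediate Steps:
-3 + (-4 - 1)**2*(7 - 1*22) = -3 + (-5)**2*(7 - 22) = -3 + 25*(-15) = -3 - 375 = -378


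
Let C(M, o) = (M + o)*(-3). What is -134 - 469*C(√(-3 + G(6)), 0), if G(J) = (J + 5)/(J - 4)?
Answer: -134 + 1407*√10/2 ≈ 2090.7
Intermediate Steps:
G(J) = (5 + J)/(-4 + J)
C(M, o) = -3*M - 3*o
-134 - 469*C(√(-3 + G(6)), 0) = -134 - 469*(-3*√(-3 + (5 + 6)/(-4 + 6)) - 3*0) = -134 - 469*(-3*√(-3 + 11/2) + 0) = -134 - 469*(-3*√10/2 + 0) = -134 - (-1407)*√10/2 = -134 + 1407*√10/2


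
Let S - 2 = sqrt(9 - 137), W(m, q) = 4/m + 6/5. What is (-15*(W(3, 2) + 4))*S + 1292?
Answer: 1096 - 784*I*sqrt(2) ≈ 1096.0 - 1108.7*I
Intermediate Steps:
W(m, q) = 6/5 + 4/m (W(m, q) = 4/m + 6*(1/5) = 4/m + 6/5 = 6/5 + 4/m)
S = 2 + 8*I*sqrt(2) (S = 2 + sqrt(9 - 137) = 2 + sqrt(-128) = 2 + 8*I*sqrt(2) ≈ 2.0 + 11.314*I)
(-15*(W(3, 2) + 4))*S + 1292 = (-15*((6/5 + 4/3) + 4))*(2 + 8*I*sqrt(2)) + 1292 = (-15*(38/15 + 4))*(2 + 8*I*sqrt(2)) + 1292 = (-15*98/15)*(2 + 8*I*sqrt(2)) + 1292 = -98*(2 + 8*I*sqrt(2)) + 1292 = (-196 - 784*I*sqrt(2)) + 1292 = 1096 - 784*I*sqrt(2)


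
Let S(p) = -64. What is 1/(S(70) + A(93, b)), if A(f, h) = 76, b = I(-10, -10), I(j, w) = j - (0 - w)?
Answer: 1/12 ≈ 0.083333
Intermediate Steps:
I(j, w) = j + w (I(j, w) = j - (-1)*w = j + w)
b = -20 (b = -10 - 10 = -20)
1/(S(70) + A(93, b)) = 1/(-64 + 76) = 1/12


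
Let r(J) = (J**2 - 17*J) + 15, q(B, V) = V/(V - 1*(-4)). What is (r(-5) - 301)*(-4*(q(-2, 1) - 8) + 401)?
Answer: -380336/5 ≈ -76067.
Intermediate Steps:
q(B, V) = V/(4 + V) (q(B, V) = V/(V + 4) = V/(4 + V))
r(J) = 15 + J**2 - 17*J
(r(-5) - 301)*(-4*(q(-2, 1) - 8) + 401) = ((15 + (-5)**2 - 17*(-5)) - 301)*(-4*(1/(4 + 1) - 8) + 401) = ((15 + 25 + 85) - 301)*(-4*(1/5 - 8) + 401) = (125 - 301)*(-4*(1*(1/5) - 8) + 401) = -176*(-4*(1/5 - 8) + 401) = -176*(-4*(-39/5) + 401) = -176*(156/5 + 401) = -176*2161/5 = -380336/5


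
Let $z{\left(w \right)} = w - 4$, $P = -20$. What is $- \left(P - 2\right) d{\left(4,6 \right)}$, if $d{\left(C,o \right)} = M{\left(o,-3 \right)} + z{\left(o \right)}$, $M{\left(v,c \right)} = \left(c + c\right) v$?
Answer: $-748$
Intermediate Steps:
$M{\left(v,c \right)} = 2 c v$
$z{\left(w \right)} = -4 + w$ ($z{\left(w \right)} = w - 4 = -4 + w$)
$d{\left(C,o \right)} = -4 - 5 o$ ($d{\left(C,o \right)} = 2 \left(-3\right) o + \left(-4 + o\right) = - 6 o + \left(-4 + o\right) = -4 - 5 o$)
$- \left(P - 2\right) d{\left(4,6 \right)} = - \left(-20 - 2\right) \left(-4 - 30\right) = - \left(-22\right) \left(-4 - 30\right) = - \left(-22\right) \left(-34\right) = \left(-1\right) 748 = -748$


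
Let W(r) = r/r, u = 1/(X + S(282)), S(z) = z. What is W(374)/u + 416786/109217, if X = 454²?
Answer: 22542587152/109217 ≈ 2.0640e+5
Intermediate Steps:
X = 206116
u = 1/206398 (u = 1/(206116 + 282) = 1/206398 ≈ 4.8450e-6)
W(r) = 1
W(374)/u + 416786/109217 = 1/(1/206398) + 416786/109217 = 1*206398 + 416786*(1/109217) = 206398 + 416786/109217 = 22542587152/109217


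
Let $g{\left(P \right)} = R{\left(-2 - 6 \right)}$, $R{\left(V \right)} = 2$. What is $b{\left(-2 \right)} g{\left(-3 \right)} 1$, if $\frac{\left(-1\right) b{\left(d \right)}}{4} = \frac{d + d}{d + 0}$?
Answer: $-16$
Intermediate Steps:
$b{\left(d \right)} = -8$ ($b{\left(d \right)} = - 4 \frac{d + d}{d + 0} = - 4 \frac{2 d}{d} = \left(-4\right) 2 = -8$)
$g{\left(P \right)} = 2$
$b{\left(-2 \right)} g{\left(-3 \right)} 1 = \left(-8\right) 2 \cdot 1 = \left(-16\right) 1 = -16$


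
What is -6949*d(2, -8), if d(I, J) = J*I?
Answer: 111184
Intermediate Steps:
d(I, J) = I*J
-6949*d(2, -8) = -13898*(-8) = -6949*(-16) = 111184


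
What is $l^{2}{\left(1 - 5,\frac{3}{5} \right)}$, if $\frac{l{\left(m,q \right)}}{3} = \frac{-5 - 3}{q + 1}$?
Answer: $225$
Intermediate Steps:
$l{\left(m,q \right)} = - \frac{24}{1 + q}$ ($l{\left(m,q \right)} = 3 \frac{-5 - 3}{q + 1} = 3 \left(- \frac{8}{1 + q}\right) = - \frac{24}{1 + q}$)
$l^{2}{\left(1 - 5,\frac{3}{5} \right)} = \left(- \frac{24}{1 + \frac{3}{5}}\right)^{2} = \left(- \frac{24}{\frac{8}{5}}\right)^{2} = \left(\left(-24\right) \frac{5}{8}\right)^{2} = \left(-15\right)^{2} = 225$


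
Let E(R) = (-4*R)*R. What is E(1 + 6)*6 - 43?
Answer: -1219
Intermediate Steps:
E(R) = -4*R²
E(1 + 6)*6 - 43 = -4*(1 + 6)²*6 - 43 = -4*7²*6 - 43 = -4*49*6 - 43 = -196*6 - 43 = -1176 - 43 = -1219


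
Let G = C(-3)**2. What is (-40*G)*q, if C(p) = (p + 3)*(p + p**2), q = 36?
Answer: 0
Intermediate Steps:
C(p) = (3 + p)*(p + p**2)
G = 0 (G = (-3*(3 + (-3)**2 + 4*(-3)))**2 = (-3*(3 + 9 - 12))**2 = (-3*0)**2 = 0**2 = 0)
(-40*G)*q = -40*0*36 = 0*36 = 0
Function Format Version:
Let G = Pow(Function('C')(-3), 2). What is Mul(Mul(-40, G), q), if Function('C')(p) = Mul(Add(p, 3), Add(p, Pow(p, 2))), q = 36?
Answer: 0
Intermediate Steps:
Function('C')(p) = Mul(Add(3, p), Add(p, Pow(p, 2)))
G = 0 (G = Pow(Mul(-3, Add(3, Pow(-3, 2), Mul(4, -3))), 2) = Pow(Mul(-3, Add(3, 9, -12)), 2) = Pow(Mul(-3, 0), 2) = Pow(0, 2) = 0)
Mul(Mul(-40, G), q) = Mul(Mul(-40, 0), 36) = Mul(0, 36) = 0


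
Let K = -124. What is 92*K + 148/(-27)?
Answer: -308164/27 ≈ -11413.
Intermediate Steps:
92*K + 148/(-27) = 92*(-124) + 148/(-27) = -11408 + 148*(-1/27) = -11408 - 148/27 = -308164/27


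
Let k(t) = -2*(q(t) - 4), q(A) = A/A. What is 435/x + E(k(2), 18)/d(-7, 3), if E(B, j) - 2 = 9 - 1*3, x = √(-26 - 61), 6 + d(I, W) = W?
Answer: -8/3 - 5*I*√87 ≈ -2.6667 - 46.637*I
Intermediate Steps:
d(I, W) = -6 + W
q(A) = 1
k(t) = 6 (k(t) = -2*(1 - 4) = -2*(-3) = 6)
x = I*√87 (x = √(-87) = I*√87 ≈ 9.3274*I)
E(B, j) = 8 (E(B, j) = 2 + (9 - 1*3) = 2 + (9 - 3) = 2 + 6 = 8)
435/x + E(k(2), 18)/d(-7, 3) = 435/((I*√87)) + 8/(-6 + 3) = 435*(-I*√87/87) + 8/(-3) = -5*I*√87 + 8*(-⅓) = -5*I*√87 - 8/3 = -8/3 - 5*I*√87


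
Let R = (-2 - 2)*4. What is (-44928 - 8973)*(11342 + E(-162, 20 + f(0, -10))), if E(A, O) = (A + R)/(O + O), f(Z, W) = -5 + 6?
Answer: -4277816931/7 ≈ -6.1112e+8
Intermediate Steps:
f(Z, W) = 1
R = -16 (R = -4*4 = -16)
E(A, O) = (-16 + A)/(2*O) (E(A, O) = (A - 16)/(O + O) = (-16 + A)/((2*O)) = (-16 + A)*(1/(2*O)) = (-16 + A)/(2*O))
(-44928 - 8973)*(11342 + E(-162, 20 + f(0, -10))) = (-44928 - 8973)*(11342 + (-16 - 162)/(2*(20 + 1))) = -53901*(11342 + (½)*(-178)/21) = -53901*(11342 + (½)*(1/21)*(-178)) = -53901*(11342 - 89/21) = -53901*238093/21 = -4277816931/7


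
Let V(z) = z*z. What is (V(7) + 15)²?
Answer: 4096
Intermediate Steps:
V(z) = z²
(V(7) + 15)² = (7² + 15)² = (49 + 15)² = 64² = 4096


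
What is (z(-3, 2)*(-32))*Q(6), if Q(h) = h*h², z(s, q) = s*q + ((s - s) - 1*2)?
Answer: 55296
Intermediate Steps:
z(s, q) = -2 + q*s (z(s, q) = q*s + (0 - 2) = q*s - 2 = -2 + q*s)
Q(h) = h³
(z(-3, 2)*(-32))*Q(6) = ((-2 + 2*(-3))*(-32))*6³ = ((-2 - 6)*(-32))*216 = -8*(-32)*216 = 256*216 = 55296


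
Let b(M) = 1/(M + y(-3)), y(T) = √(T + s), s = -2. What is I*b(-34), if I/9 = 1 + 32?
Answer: -374/43 - 11*I*√5/43 ≈ -8.6977 - 0.57202*I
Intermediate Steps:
I = 297 (I = 9*(1 + 32) = 9*33 = 297)
y(T) = √(-2 + T) (y(T) = √(T - 2) = √(-2 + T))
b(M) = 1/(M + I*√5) (b(M) = 1/(M + √(-2 - 3)) = 1/(M + √(-5)) = 1/(M + I*√5))
I*b(-34) = 297/(-34 + I*√5)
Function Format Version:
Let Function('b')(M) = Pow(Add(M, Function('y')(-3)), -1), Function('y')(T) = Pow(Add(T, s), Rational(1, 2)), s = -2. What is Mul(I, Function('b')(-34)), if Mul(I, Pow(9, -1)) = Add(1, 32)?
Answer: Add(Rational(-374, 43), Mul(Rational(-11, 43), I, Pow(5, Rational(1, 2)))) ≈ Add(-8.6977, Mul(-0.57202, I))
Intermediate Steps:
I = 297 (I = Mul(9, Add(1, 32)) = Mul(9, 33) = 297)
Function('y')(T) = Pow(Add(-2, T), Rational(1, 2)) (Function('y')(T) = Pow(Add(T, -2), Rational(1, 2)) = Pow(Add(-2, T), Rational(1, 2)))
Function('b')(M) = Pow(Add(M, Mul(I, Pow(5, Rational(1, 2)))), -1) (Function('b')(M) = Pow(Add(M, Pow(Add(-2, -3), Rational(1, 2))), -1) = Pow(Add(M, Pow(-5, Rational(1, 2))), -1) = Pow(Add(M, Mul(I, Pow(5, Rational(1, 2)))), -1))
Mul(I, Function('b')(-34)) = Mul(297, Pow(Add(-34, Mul(I, Pow(5, Rational(1, 2)))), -1))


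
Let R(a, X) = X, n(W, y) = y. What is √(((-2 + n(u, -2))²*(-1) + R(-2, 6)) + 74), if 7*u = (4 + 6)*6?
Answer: 8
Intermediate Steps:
u = 60/7 (u = ((4 + 6)*6)/7 = (10*6)/7 = (⅐)*60 = 60/7 ≈ 8.5714)
√(((-2 + n(u, -2))²*(-1) + R(-2, 6)) + 74) = √(((-2 - 2)²*(-1) + 6) + 74) = √(((-4)²*(-1) + 6) + 74) = √((16*(-1) + 6) + 74) = √((-16 + 6) + 74) = √(-10 + 74) = √64 = 8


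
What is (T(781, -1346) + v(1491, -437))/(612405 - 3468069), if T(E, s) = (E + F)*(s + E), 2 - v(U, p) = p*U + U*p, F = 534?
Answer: -80023/407952 ≈ -0.19616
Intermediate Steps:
v(U, p) = 2 - 2*U*p (v(U, p) = 2 - (p*U + U*p) = 2 - (U*p + U*p) = 2 - 2*U*p)
T(E, s) = (534 + E)*(E + s) (T(E, s) = (E + 534)*(s + E) = (534 + E)*(E + s))
(T(781, -1346) + v(1491, -437))/(612405 - 3468069) = ((781² + 534*781 + 534*(-1346) + 781*(-1346)) + (2 - 2*1491*(-437)))/(612405 - 3468069) = ((609961 + 417054 - 718764 - 1051226) + (2 + 1303134))/(-2855664) = (-742975 + 1303136)*(-1/2855664) = 560161*(-1/2855664) = -80023/407952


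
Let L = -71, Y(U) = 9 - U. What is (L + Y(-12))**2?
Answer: 2500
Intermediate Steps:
(L + Y(-12))**2 = (-71 + (9 - 1*(-12)))**2 = (-71 + (9 + 12))**2 = (-71 + 21)**2 = (-50)**2 = 2500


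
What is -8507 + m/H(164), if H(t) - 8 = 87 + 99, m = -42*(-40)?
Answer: -824339/97 ≈ -8498.3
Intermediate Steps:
m = 1680
H(t) = 194 (H(t) = 8 + (87 + 99) = 8 + 186 = 194)
-8507 + m/H(164) = -8507 + 1680/194 = -8507 + 1680*(1/194) = -8507 + 840/97 = -824339/97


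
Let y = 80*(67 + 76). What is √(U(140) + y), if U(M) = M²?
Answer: 8*√485 ≈ 176.18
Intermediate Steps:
y = 11440 (y = 80*143 = 11440)
√(U(140) + y) = √(140² + 11440) = √(19600 + 11440) = √31040 = 8*√485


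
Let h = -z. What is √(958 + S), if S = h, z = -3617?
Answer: 5*√183 ≈ 67.639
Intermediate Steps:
h = 3617 (h = -1*(-3617) = 3617)
S = 3617
√(958 + S) = √(958 + 3617) = √4575 = 5*√183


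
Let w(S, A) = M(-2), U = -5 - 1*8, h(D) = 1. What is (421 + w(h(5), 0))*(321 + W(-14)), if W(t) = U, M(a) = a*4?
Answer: 127204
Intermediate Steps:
M(a) = 4*a
U = -13 (U = -5 - 8 = -13)
W(t) = -13
w(S, A) = -8 (w(S, A) = 4*(-2) = -8)
(421 + w(h(5), 0))*(321 + W(-14)) = (421 - 8)*(321 - 13) = 413*308 = 127204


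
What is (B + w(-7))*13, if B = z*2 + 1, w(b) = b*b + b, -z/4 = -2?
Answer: 767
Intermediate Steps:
z = 8 (z = -4*(-2) = 8)
w(b) = b + b² (w(b) = b² + b = b + b²)
B = 17 (B = 8*2 + 1 = 16 + 1 = 17)
(B + w(-7))*13 = (17 - 7*(1 - 7))*13 = (17 - 7*(-6))*13 = (17 + 42)*13 = 59*13 = 767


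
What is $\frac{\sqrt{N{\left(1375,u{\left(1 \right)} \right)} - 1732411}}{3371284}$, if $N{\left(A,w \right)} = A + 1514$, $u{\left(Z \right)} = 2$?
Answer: $\frac{i \sqrt{1729522}}{3371284} \approx 0.00039009 i$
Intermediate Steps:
$N{\left(A,w \right)} = 1514 + A$
$\frac{\sqrt{N{\left(1375,u{\left(1 \right)} \right)} - 1732411}}{3371284} = \frac{\sqrt{\left(1514 + 1375\right) - 1732411}}{3371284} = \sqrt{2889 - 1732411} \cdot \frac{1}{3371284} = \sqrt{-1729522} \cdot \frac{1}{3371284} = i \sqrt{1729522} \cdot \frac{1}{3371284} = \frac{i \sqrt{1729522}}{3371284}$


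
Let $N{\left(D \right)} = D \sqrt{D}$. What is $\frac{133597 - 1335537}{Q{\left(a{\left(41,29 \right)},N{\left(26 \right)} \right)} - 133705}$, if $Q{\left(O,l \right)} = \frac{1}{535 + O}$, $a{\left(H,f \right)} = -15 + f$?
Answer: $\frac{164966265}{18351011} \approx 8.9895$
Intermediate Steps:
$N{\left(D \right)} = D^{\frac{3}{2}}$
$\frac{133597 - 1335537}{Q{\left(a{\left(41,29 \right)},N{\left(26 \right)} \right)} - 133705} = \frac{133597 - 1335537}{\frac{1}{535 + \left(-15 + 29\right)} - 133705} = - \frac{1201940}{\frac{1}{535 + 14} - 133705} = - \frac{1201940}{\frac{1}{549} - 133705} = - \frac{1201940}{- \frac{73404044}{549}} = \left(-1201940\right) \left(- \frac{549}{73404044}\right) = \frac{164966265}{18351011}$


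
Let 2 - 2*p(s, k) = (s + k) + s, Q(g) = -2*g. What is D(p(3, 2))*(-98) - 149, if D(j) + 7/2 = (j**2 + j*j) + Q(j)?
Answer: -2158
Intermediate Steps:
p(s, k) = 1 - s - k/2 (p(s, k) = 1 - ((s + k) + s)/2 = 1 - ((k + s) + s)/2 = 1 - (k + 2*s)/2 = 1 + (-s - k/2) = 1 - s - k/2)
D(j) = -7/2 - 2*j + 2*j**2 (D(j) = -7/2 + ((j**2 + j*j) - 2*j) = -7/2 + ((j**2 + j**2) - 2*j) = -7/2 + (2*j**2 - 2*j) = -7/2 + (-2*j + 2*j**2) = -7/2 - 2*j + 2*j**2)
D(p(3, 2))*(-98) - 149 = (-7/2 - 2*(1 - 1*3 - 1/2*2) + 2*(1 - 1*3 - 1/2*2)**2)*(-98) - 149 = (-7/2 - 2*(1 - 3 - 1) + 2*(1 - 3 - 1)**2)*(-98) - 149 = (-7/2 - 2*(-3) + 2*(-3)**2)*(-98) - 149 = (-7/2 + 6 + 2*9)*(-98) - 149 = (-7/2 + 6 + 18)*(-98) - 149 = (41/2)*(-98) - 149 = -2009 - 149 = -2158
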